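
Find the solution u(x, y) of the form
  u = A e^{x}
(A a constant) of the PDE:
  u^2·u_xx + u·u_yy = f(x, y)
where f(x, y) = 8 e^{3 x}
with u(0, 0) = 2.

Substitute the ansatz u = A e^{x} into the left-hand side.
Derivatives of the ansatz:
  u_xx = A e^{x}
  u_yy = 0
Term by term:
  u^2·u_xx = A^{3} e^{3 x}
  u·u_yy = 0
So the left-hand side equals
  A^{3} e^{3 x}
This must equal f(x, y) = 8 e^{3 x} identically.
Matching coefficients of the independent functions:
  [e^{3 x}]:  A^{3} = 8
Solving: A = 2.
Check against the point condition:
  u(0, 0) = 2  ⟹  A = 2  ✓
Hence u(x, y) = 2 e^{x}.

Answer: u(x, y) = 2 e^{x}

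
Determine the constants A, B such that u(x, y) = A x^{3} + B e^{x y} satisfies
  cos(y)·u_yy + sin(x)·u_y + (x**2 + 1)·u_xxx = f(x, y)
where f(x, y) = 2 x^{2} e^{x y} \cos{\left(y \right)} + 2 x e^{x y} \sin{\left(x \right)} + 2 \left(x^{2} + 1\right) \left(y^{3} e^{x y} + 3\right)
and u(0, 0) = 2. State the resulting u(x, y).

Answer: u(x, y) = x^{3} + 2 e^{x y}

Derivation:
Substitute the ansatz u = A x^{3} + B e^{x y} into the left-hand side.
Derivatives of the ansatz:
  u_yy = B x^{2} e^{x y}
  u_y = B x e^{x y}
  u_xxx = 6 A + B y^{3} e^{x y}
Term by term:
  cos(y)·u_yy = B x^{2} e^{x y} \cos{\left(y \right)}
  sin(x)·u_y = B x e^{x y} \sin{\left(x \right)}
  (x**2 + 1)·u_xxx = 6 A x^{2} + 6 A + B x^{2} y^{3} e^{x y} + B y^{3} e^{x y}
So the left-hand side equals
  6 A x^{2} + 6 A + B x^{2} y^{3} e^{x y} + B x^{2} e^{x y} \cos{\left(y \right)} + B x e^{x y} \sin{\left(x \right)} + B y^{3} e^{x y}
This must equal f(x, y) identically; expanded, f = 2 x^{2} y^{3} e^{x y} + 2 x^{2} e^{x y} \cos{\left(y \right)} + 6 x^{2} + 2 x e^{x y} \sin{\left(x \right)} + 2 y^{3} e^{x y} + 6.
Matching coefficients of the independent functions:
  [constant term, x^{2}]:  6 A = 6
  [y^{3} e^{x y}, x e^{x y} \sin{\left(x \right)}, x^{2} y^{3} e^{x y}, x^{2} e^{x y} \cos{\left(y \right)}]:  B = 2
Solving: A = 1, B = 2.
Check against the point condition:
  u(0, 0) = 2  ⟹  B = 2  ✓
Hence u(x, y) = x^{3} + 2 e^{x y}.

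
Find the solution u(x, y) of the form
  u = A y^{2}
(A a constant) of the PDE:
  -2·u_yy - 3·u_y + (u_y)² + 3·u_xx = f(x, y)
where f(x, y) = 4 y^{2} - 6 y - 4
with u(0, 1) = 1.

Answer: u(x, y) = y^{2}

Derivation:
Substitute the ansatz u = A y^{2} into the left-hand side.
Derivatives of the ansatz:
  u_yy = 2 A
  u_y = 2 A y
  u_xx = 0
Term by term:
  -2·u_yy = - 4 A
  -3·u_y = - 6 A y
  (u_y)² = 4 A^{2} y^{2}
  3·u_xx = 0
So the left-hand side equals
  4 A^{2} y^{2} - 6 A y - 4 A
This must equal f(x, y) = 4 y^{2} - 6 y - 4 identically.
Matching coefficients of the independent functions:
  [constant term]:  - 4 A = -4
  [y]:  - 6 A = -6
  [y^{2}]:  4 A^{2} = 4
Solving: A = 1.
Check against the point condition:
  u(0, 1) = 1  ⟹  A = 1  ✓
Hence u(x, y) = y^{2}.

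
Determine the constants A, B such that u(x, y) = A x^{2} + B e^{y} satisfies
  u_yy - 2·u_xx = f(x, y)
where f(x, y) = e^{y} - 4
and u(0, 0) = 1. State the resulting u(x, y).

Answer: u(x, y) = x^{2} + e^{y}

Derivation:
Substitute the ansatz u = A x^{2} + B e^{y} into the left-hand side.
Derivatives of the ansatz:
  u_yy = B e^{y}
  u_xx = 2 A
Term by term:
  u_yy = B e^{y}
  -2·u_xx = - 4 A
So the left-hand side equals
  - 4 A + B e^{y}
This must equal f(x, y) = e^{y} - 4 identically.
Matching coefficients of the independent functions:
  [constant term]:  - 4 A = -4
  [e^{y}]:  B = 1
Solving: A = 1, B = 1.
Check against the point condition:
  u(0, 0) = 1  ⟹  B = 1  ✓
Hence u(x, y) = x^{2} + e^{y}.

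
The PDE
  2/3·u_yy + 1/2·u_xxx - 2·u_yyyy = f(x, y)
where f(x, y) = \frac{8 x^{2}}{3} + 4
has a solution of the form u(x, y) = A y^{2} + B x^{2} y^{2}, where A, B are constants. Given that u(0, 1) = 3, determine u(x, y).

Substitute the ansatz u = A y^{2} + B x^{2} y^{2} into the left-hand side.
Derivatives of the ansatz:
  u_yy = 2 A + 2 B x^{2}
  u_xxx = 0
  u_yyyy = 0
Term by term:
  2/3·u_yy = \frac{4 A}{3} + \frac{4 B x^{2}}{3}
  1/2·u_xxx = 0
  -2·u_yyyy = 0
So the left-hand side equals
  \frac{4 A}{3} + \frac{4 B x^{2}}{3}
This must equal f(x, y) = \frac{8 x^{2}}{3} + 4 identically.
Matching coefficients of the independent functions:
  [constant term]:  \frac{4 A}{3} = 4
  [x^{2}]:  \frac{4 B}{3} = \frac{8}{3}
Solving: A = 3, B = 2.
Check against the point condition:
  u(0, 1) = 3  ⟹  A = 3  ✓
Hence u(x, y) = 2 x^{2} y^{2} + 3 y^{2}.

Answer: u(x, y) = 2 x^{2} y^{2} + 3 y^{2}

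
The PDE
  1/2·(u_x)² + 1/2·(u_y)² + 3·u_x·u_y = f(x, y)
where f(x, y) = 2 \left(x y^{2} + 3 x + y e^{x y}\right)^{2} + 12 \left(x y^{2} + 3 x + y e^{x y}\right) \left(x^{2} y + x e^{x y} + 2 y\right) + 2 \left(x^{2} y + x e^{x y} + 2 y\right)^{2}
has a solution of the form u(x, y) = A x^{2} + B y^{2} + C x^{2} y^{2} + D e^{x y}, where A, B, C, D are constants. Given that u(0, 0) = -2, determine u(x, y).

Answer: u(x, y) = - x^{2} y^{2} - 3 x^{2} - 2 y^{2} - 2 e^{x y}

Derivation:
Substitute the ansatz u = A x^{2} + B y^{2} + C x^{2} y^{2} + D e^{x y} into the left-hand side.
Derivatives of the ansatz:
  u_x = 2 A x + 2 C x y^{2} + D y e^{x y}
  u_y = 2 B y + 2 C x^{2} y + D x e^{x y}
Term by term:
  1/2·(u_x)² = 2 A^{2} x^{2} + 4 A C x^{2} y^{2} + 2 A D x y e^{x y} + 2 C^{2} x^{2} y^{4} + 2 C D x y^{3} e^{x y} + \frac{D^{2} y^{2} e^{2 x y}}{2}
  1/2·(u_y)² = 2 B^{2} y^{2} + 4 B C x^{2} y^{2} + 2 B D x y e^{x y} + 2 C^{2} x^{4} y^{2} + 2 C D x^{3} y e^{x y} + \frac{D^{2} x^{2} e^{2 x y}}{2}
  3·u_x·u_y = 12 A B x y + 12 A C x^{3} y + 6 A D x^{2} e^{x y} + 12 B C x y^{3} + 6 B D y^{2} e^{x y} + 12 C^{2} x^{3} y^{3} + 12 C D x^{2} y^{2} e^{x y} + 3 D^{2} x y e^{2 x y}
So the left-hand side equals
  2 A^{2} x^{2} + 12 A B x y + 12 A C x^{3} y + 4 A C x^{2} y^{2} + 6 A D x^{2} e^{x y} + 2 A D x y e^{x y} + 2 B^{2} y^{2} + 4 B C x^{2} y^{2} + 12 B C x y^{3} + 2 B D x y e^{x y} + 6 B D y^{2} e^{x y} + 2 C^{2} x^{4} y^{2} + 12 C^{2} x^{3} y^{3} + 2 C^{2} x^{2} y^{4} + 2 C D x^{3} y e^{x y} + 12 C D x^{2} y^{2} e^{x y} + 2 C D x y^{3} e^{x y} + \frac{D^{2} x^{2} e^{2 x y}}{2} + 3 D^{2} x y e^{2 x y} + \frac{D^{2} y^{2} e^{2 x y}}{2}
This must equal f(x, y) identically; expanded, f = 2 x^{4} y^{2} + 12 x^{3} y^{3} + 4 x^{3} y e^{x y} + 36 x^{3} y + 2 x^{2} y^{4} + 24 x^{2} y^{2} e^{x y} + 20 x^{2} y^{2} + 2 x^{2} e^{2 x y} + 36 x^{2} e^{x y} + 18 x^{2} + 4 x y^{3} e^{x y} + 24 x y^{3} + 12 x y e^{2 x y} + 20 x y e^{x y} + 72 x y + 2 y^{2} e^{2 x y} + 24 y^{2} e^{x y} + 8 y^{2}.
Matching coefficients of the independent functions:
(each divided by its leading coefficient; functions giving the same equation are listed together)
  [x^{2}]:  A^{2} - 9 = 0
  [y^{2}]:  B^{2} - 4 = 0
  [x y]:  A B - 6 = 0
  [x y^{3}]:  B C - 2 = 0
  [x^{2} y^{2}]:  A C + B C - 5 = 0
  [x^{2} y^{4}, x^{3} y^{3}, x^{4} y^{2}]:  C^{2} - 1 = 0
  [x^{2} e^{x y}]:  A D - 6 = 0
  [x^{2} e^{2 x y}, y^{2} e^{2 x y}, x y e^{2 x y}]:  D^{2} - 4 = 0
  [x^{3} y]:  A C - 3 = 0
  [y^{2} e^{x y}]:  B D - 4 = 0
  [x y e^{x y}]:  A D + B D - 10 = 0
  [x y^{3} e^{x y}, x^{2} y^{2} e^{x y}, x^{3} y e^{x y}]:  C D - 2 = 0
These equations allow (A, B, C, D) = (-3, -2, -1, -2) or (3, 2, 1, 2).
Impose the point condition(s):
  u(0, 0) = -2  ⟹  D = -2
Only A = -3, B = -2, C = -1, D = -2 satisfies everything.
Hence u(x, y) = - x^{2} y^{2} - 3 x^{2} - 2 y^{2} - 2 e^{x y}.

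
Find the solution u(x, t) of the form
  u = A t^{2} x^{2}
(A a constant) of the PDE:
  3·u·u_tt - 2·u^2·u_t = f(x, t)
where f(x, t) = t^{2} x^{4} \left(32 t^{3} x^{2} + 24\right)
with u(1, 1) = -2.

Substitute the ansatz u = A t^{2} x^{2} into the left-hand side.
Derivatives of the ansatz:
  u_tt = 2 A x^{2}
  u_t = 2 A t x^{2}
Term by term:
  3·u·u_tt = 6 A^{2} t^{2} x^{4}
  -2·u^2·u_t = - 4 A^{3} t^{5} x^{6}
So the left-hand side equals
  - 4 A^{3} t^{5} x^{6} + 6 A^{2} t^{2} x^{4}
This must equal f(x, t) identically; expanded, f = 32 t^{5} x^{6} + 24 t^{2} x^{4}.
Matching coefficients of the independent functions:
  [t^{2} x^{4}]:  6 A^{2} = 24
  [t^{5} x^{6}]:  - 4 A^{3} = 32
Solving: A = -2.
Check against the point condition:
  u(1, 1) = -2  ⟹  A = -2  ✓
Hence u(x, t) = - 2 t^{2} x^{2}.

Answer: u(x, t) = - 2 t^{2} x^{2}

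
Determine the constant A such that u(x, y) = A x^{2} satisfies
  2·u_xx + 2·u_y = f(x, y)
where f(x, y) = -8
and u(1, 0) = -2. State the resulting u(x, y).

Substitute the ansatz u = A x^{2} into the left-hand side.
Derivatives of the ansatz:
  u_xx = 2 A
  u_y = 0
Term by term:
  2·u_xx = 4 A
  2·u_y = 0
So the left-hand side equals
  4 A
This must equal f(x, y) = -8 identically.
Matching coefficients of the independent functions:
  [constant term]:  4 A = -8
Solving: A = -2.
Check against the point condition:
  u(1, 0) = -2  ⟹  A = -2  ✓
Hence u(x, y) = - 2 x^{2}.

Answer: u(x, y) = - 2 x^{2}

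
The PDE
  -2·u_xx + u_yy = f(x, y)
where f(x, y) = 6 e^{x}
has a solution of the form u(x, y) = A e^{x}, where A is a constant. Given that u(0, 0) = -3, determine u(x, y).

Substitute the ansatz u = A e^{x} into the left-hand side.
Derivatives of the ansatz:
  u_xx = A e^{x}
  u_yy = 0
Term by term:
  -2·u_xx = - 2 A e^{x}
  u_yy = 0
So the left-hand side equals
  - 2 A e^{x}
This must equal f(x, y) = 6 e^{x} identically.
Matching coefficients of the independent functions:
  [e^{x}]:  - 2 A = 6
Solving: A = -3.
Check against the point condition:
  u(0, 0) = -3  ⟹  A = -3  ✓
Hence u(x, y) = - 3 e^{x}.

Answer: u(x, y) = - 3 e^{x}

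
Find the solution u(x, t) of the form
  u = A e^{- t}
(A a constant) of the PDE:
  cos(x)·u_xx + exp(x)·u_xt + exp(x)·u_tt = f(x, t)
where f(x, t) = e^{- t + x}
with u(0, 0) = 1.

Substitute the ansatz u = A e^{- t} into the left-hand side.
Derivatives of the ansatz:
  u_xx = 0
  u_xt = 0
  u_tt = A e^{- t}
Term by term:
  cos(x)·u_xx = 0
  exp(x)·u_xt = 0
  exp(x)·u_tt = A e^{- t} e^{x}
So the left-hand side equals
  A e^{- t} e^{x}
This must equal f(x, t) identically; expanded, f = e^{- t} e^{x}.
Matching coefficients of the independent functions:
  [e^{- t} e^{x}]:  A = 1
Solving: A = 1.
Check against the point condition:
  u(0, 0) = 1  ⟹  A = 1  ✓
Hence u(x, t) = e^{- t}.

Answer: u(x, t) = e^{- t}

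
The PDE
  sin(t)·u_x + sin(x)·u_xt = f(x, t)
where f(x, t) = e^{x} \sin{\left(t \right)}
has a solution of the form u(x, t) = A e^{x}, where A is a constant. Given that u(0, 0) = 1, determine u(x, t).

Substitute the ansatz u = A e^{x} into the left-hand side.
Derivatives of the ansatz:
  u_x = A e^{x}
  u_xt = 0
Term by term:
  sin(t)·u_x = A e^{x} \sin{\left(t \right)}
  sin(x)·u_xt = 0
So the left-hand side equals
  A e^{x} \sin{\left(t \right)}
This must equal f(x, t) = e^{x} \sin{\left(t \right)} identically.
Matching coefficients of the independent functions:
  [e^{x} \sin{\left(t \right)}]:  A = 1
Solving: A = 1.
Check against the point condition:
  u(0, 0) = 1  ⟹  A = 1  ✓
Hence u(x, t) = e^{x}.

Answer: u(x, t) = e^{x}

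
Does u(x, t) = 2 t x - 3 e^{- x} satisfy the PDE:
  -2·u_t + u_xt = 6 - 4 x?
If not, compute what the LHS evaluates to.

Evaluate each term of the left-hand side for u = 2 t x - 3 e^{- x}.
Derivatives:
  u_t = 2 x
  u_xt = 2
Terms:
  -2·u_t = - 4 x
  u_xt = 2
Sum: LHS = 2 - 4 x
Given right-hand side: 6 - 4 x. Difference LHS − RHS = -4 ≠ 0, so u is not a solution.

Answer: No, the LHS evaluates to 2 - 4 x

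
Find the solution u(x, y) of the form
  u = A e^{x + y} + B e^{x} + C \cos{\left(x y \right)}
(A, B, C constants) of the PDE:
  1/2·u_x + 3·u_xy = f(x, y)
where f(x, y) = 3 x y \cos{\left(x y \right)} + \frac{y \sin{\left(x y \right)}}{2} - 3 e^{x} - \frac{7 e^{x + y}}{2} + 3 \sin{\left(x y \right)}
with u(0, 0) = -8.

Substitute the ansatz u = A e^{x + y} + B e^{x} + C \cos{\left(x y \right)} into the left-hand side.
Derivatives of the ansatz:
  u_x = A e^{x} e^{y} + B e^{x} - C y \sin{\left(x y \right)}
  u_xy = A e^{x} e^{y} - C x y \cos{\left(x y \right)} - C \sin{\left(x y \right)}
Term by term:
  1/2·u_x = \frac{A e^{x} e^{y}}{2} + \frac{B e^{x}}{2} - \frac{C y \sin{\left(x y \right)}}{2}
  3·u_xy = 3 A e^{x} e^{y} - 3 C x y \cos{\left(x y \right)} - 3 C \sin{\left(x y \right)}
So the left-hand side equals
  \frac{7 A e^{x} e^{y}}{2} + \frac{B e^{x}}{2} - 3 C x y \cos{\left(x y \right)} - \frac{C y \sin{\left(x y \right)}}{2} - 3 C \sin{\left(x y \right)}
This must equal f(x, y) identically; expanded, f = 3 x y \cos{\left(x y \right)} + \frac{y \sin{\left(x y \right)}}{2} - \frac{7 e^{x} e^{y}}{2} - 3 e^{x} + 3 \sin{\left(x y \right)}.
Matching coefficients of the independent functions:
  [y \sin{\left(x y \right)}]:  - \frac{C}{2} = \frac{1}{2}
  [e^{x} e^{y}]:  \frac{7 A}{2} = - \frac{7}{2}
  [x y \cos{\left(x y \right)}, \sin{\left(x y \right)}]:  - 3 C = 3
  [e^{x}]:  \frac{B}{2} = -3
Solving: A = -1, B = -6, C = -1.
Check against the point condition:
  u(0, 0) = -8  ⟹  A + B + C = -8  ✓
Hence u(x, y) = - 6 e^{x} - e^{x + y} - \cos{\left(x y \right)}.

Answer: u(x, y) = - 6 e^{x} - e^{x + y} - \cos{\left(x y \right)}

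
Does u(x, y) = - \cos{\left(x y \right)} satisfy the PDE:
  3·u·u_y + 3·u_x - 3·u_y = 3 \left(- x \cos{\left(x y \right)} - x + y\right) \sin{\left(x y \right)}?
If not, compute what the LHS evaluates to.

Evaluate each term of the left-hand side for u = - \cos{\left(x y \right)}.
Derivatives:
  u_y = x \sin{\left(x y \right)}
  u_x = y \sin{\left(x y \right)}
Terms:
  3·u·u_y = - \frac{3 x \sin{\left(2 x y \right)}}{2}
  3·u_x = 3 y \sin{\left(x y \right)}
  -3·u_y = - 3 x \sin{\left(x y \right)}
Sum: LHS = 3 \left(- x \cos{\left(x y \right)} - x + y\right) \sin{\left(x y \right)}
This is exactly the given right-hand side, so u is a solution.

Answer: Yes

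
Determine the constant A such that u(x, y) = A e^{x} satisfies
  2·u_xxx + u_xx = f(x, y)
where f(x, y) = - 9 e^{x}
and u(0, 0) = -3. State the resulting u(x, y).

Answer: u(x, y) = - 3 e^{x}

Derivation:
Substitute the ansatz u = A e^{x} into the left-hand side.
Derivatives of the ansatz:
  u_xxx = A e^{x}
  u_xx = A e^{x}
Term by term:
  2·u_xxx = 2 A e^{x}
  u_xx = A e^{x}
So the left-hand side equals
  3 A e^{x}
This must equal f(x, y) = - 9 e^{x} identically.
Matching coefficients of the independent functions:
  [e^{x}]:  3 A = -9
Solving: A = -3.
Check against the point condition:
  u(0, 0) = -3  ⟹  A = -3  ✓
Hence u(x, y) = - 3 e^{x}.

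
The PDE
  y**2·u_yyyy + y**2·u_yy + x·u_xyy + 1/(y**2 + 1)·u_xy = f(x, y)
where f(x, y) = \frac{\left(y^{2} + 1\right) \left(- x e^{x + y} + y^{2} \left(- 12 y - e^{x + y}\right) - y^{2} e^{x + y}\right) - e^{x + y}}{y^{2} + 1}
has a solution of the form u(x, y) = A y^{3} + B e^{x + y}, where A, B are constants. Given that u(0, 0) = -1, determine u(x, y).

Substitute the ansatz u = A y^{3} + B e^{x + y} into the left-hand side.
Derivatives of the ansatz:
  u_yyyy = B e^{x} e^{y}
  u_yy = 6 A y + B e^{x} e^{y}
  u_xyy = B e^{x} e^{y}
  u_xy = B e^{x} e^{y}
Term by term:
  y**2·u_yyyy = B y^{2} e^{x} e^{y}
  y**2·u_yy = 6 A y^{3} + B y^{2} e^{x} e^{y}
  x·u_xyy = B x e^{x} e^{y}
  1/(y**2 + 1)·u_xy = \frac{B e^{x} e^{y}}{y^{2} + 1}
So the left-hand side equals
  6 A y^{3} + B x e^{x} e^{y} + 2 B y^{2} e^{x} e^{y} + \frac{B e^{x} e^{y}}{y^{2} + 1}
This must equal f(x, y) identically; expanded, f = - x e^{x} e^{y} - 12 y^{3} - 2 y^{2} e^{x} e^{y} - \frac{e^{x} e^{y}}{y^{2} + 1}.
Matching coefficients of the independent functions:
  [y^{3}]:  6 A = -12
  [x e^{x} e^{y}, \frac{e^{x} e^{y}}{y^{2} + 1}]:  B = -1
  [y^{2} e^{x} e^{y}]:  2 B = -2
Solving: A = -2, B = -1.
Check against the point condition:
  u(0, 0) = -1  ⟹  B = -1  ✓
Hence u(x, y) = - 2 y^{3} - e^{x + y}.

Answer: u(x, y) = - 2 y^{3} - e^{x + y}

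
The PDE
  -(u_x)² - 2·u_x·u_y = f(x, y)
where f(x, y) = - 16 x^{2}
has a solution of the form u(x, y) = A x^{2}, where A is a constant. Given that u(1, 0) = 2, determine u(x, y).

Answer: u(x, y) = 2 x^{2}

Derivation:
Substitute the ansatz u = A x^{2} into the left-hand side.
Derivatives of the ansatz:
  u_x = 2 A x
  u_y = 0
Term by term:
  -(u_x)² = - 4 A^{2} x^{2}
  -2·u_x·u_y = 0
So the left-hand side equals
  - 4 A^{2} x^{2}
This must equal f(x, y) = - 16 x^{2} identically.
Matching coefficients of the independent functions:
  [x^{2}]:  - 4 A^{2} = -16
These equations allow (A) = (-2) or (2).
Impose the point condition(s):
  u(1, 0) = 2  ⟹  A = 2
Only A = 2 satisfies everything.
Hence u(x, y) = 2 x^{2}.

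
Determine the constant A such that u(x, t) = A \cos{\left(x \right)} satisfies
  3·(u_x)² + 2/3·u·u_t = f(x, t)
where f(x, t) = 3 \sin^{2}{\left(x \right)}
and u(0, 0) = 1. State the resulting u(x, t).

Substitute the ansatz u = A \cos{\left(x \right)} into the left-hand side.
Derivatives of the ansatz:
  u_x = - A \sin{\left(x \right)}
  u_t = 0
Term by term:
  3·(u_x)² = 3 A^{2} \sin^{2}{\left(x \right)}
  2/3·u·u_t = 0
So the left-hand side equals
  3 A^{2} \sin^{2}{\left(x \right)}
This must equal f(x, t) = 3 \sin^{2}{\left(x \right)} identically.
Matching coefficients of the independent functions:
  [\sin^{2}{\left(x \right)}]:  3 A^{2} = 3
These equations allow (A) = (-1) or (1).
Impose the point condition(s):
  u(0, 0) = 1  ⟹  A = 1
Only A = 1 satisfies everything.
Hence u(x, t) = \cos{\left(x \right)}.

Answer: u(x, t) = \cos{\left(x \right)}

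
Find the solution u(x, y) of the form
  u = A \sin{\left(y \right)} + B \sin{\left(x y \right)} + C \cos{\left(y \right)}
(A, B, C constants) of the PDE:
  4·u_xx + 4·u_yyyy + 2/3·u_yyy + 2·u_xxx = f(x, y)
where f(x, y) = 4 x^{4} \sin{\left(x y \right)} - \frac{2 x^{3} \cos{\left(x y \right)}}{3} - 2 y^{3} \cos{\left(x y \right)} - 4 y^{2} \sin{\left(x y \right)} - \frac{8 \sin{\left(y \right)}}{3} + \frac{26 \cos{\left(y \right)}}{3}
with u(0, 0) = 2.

Substitute the ansatz u = A \sin{\left(y \right)} + B \sin{\left(x y \right)} + C \cos{\left(y \right)} into the left-hand side.
Derivatives of the ansatz:
  u_xx = - B y^{2} \sin{\left(x y \right)}
  u_yyyy = A \sin{\left(y \right)} + B x^{4} \sin{\left(x y \right)} + C \cos{\left(y \right)}
  u_yyy = - A \cos{\left(y \right)} - B x^{3} \cos{\left(x y \right)} + C \sin{\left(y \right)}
  u_xxx = - B y^{3} \cos{\left(x y \right)}
Term by term:
  4·u_xx = - 4 B y^{2} \sin{\left(x y \right)}
  4·u_yyyy = 4 A \sin{\left(y \right)} + 4 B x^{4} \sin{\left(x y \right)} + 4 C \cos{\left(y \right)}
  2/3·u_yyy = - \frac{2 A \cos{\left(y \right)}}{3} - \frac{2 B x^{3} \cos{\left(x y \right)}}{3} + \frac{2 C \sin{\left(y \right)}}{3}
  2·u_xxx = - 2 B y^{3} \cos{\left(x y \right)}
So the left-hand side equals
  4 A \sin{\left(y \right)} - \frac{2 A \cos{\left(y \right)}}{3} + 4 B x^{4} \sin{\left(x y \right)} - \frac{2 B x^{3} \cos{\left(x y \right)}}{3} - 2 B y^{3} \cos{\left(x y \right)} - 4 B y^{2} \sin{\left(x y \right)} + \frac{2 C \sin{\left(y \right)}}{3} + 4 C \cos{\left(y \right)}
This must equal f(x, y) = 4 x^{4} \sin{\left(x y \right)} - \frac{2 x^{3} \cos{\left(x y \right)}}{3} - 2 y^{3} \cos{\left(x y \right)} - 4 y^{2} \sin{\left(x y \right)} - \frac{8 \sin{\left(y \right)}}{3} + \frac{26 \cos{\left(y \right)}}{3} identically.
Matching coefficients of the independent functions:
  [x^{3} \cos{\left(x y \right)}]:  - \frac{2 B}{3} = - \frac{2}{3}
  [x^{4} \sin{\left(x y \right)}]:  4 B = 4
  [y^{2} \sin{\left(x y \right)}]:  - 4 B = -4
  [y^{3} \cos{\left(x y \right)}]:  - 2 B = -2
  [\sin{\left(y \right)}]:  4 A + \frac{2 C}{3} = - \frac{8}{3}
  [\cos{\left(y \right)}]:  - \frac{2 A}{3} + 4 C = \frac{26}{3}
Solving: A = -1, B = 1, C = 2.
Check against the point condition:
  u(0, 0) = 2  ⟹  C = 2  ✓
Hence u(x, y) = - \sin{\left(y \right)} + \sin{\left(x y \right)} + 2 \cos{\left(y \right)}.

Answer: u(x, y) = - \sin{\left(y \right)} + \sin{\left(x y \right)} + 2 \cos{\left(y \right)}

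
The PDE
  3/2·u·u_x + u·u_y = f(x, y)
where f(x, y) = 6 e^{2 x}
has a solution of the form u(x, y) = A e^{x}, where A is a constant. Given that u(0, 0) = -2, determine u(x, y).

Substitute the ansatz u = A e^{x} into the left-hand side.
Derivatives of the ansatz:
  u_x = A e^{x}
  u_y = 0
Term by term:
  3/2·u·u_x = \frac{3 A^{2} e^{2 x}}{2}
  u·u_y = 0
So the left-hand side equals
  \frac{3 A^{2} e^{2 x}}{2}
This must equal f(x, y) = 6 e^{2 x} identically.
Matching coefficients of the independent functions:
  [e^{2 x}]:  \frac{3 A^{2}}{2} = 6
These equations allow (A) = (-2) or (2).
Impose the point condition(s):
  u(0, 0) = -2  ⟹  A = -2
Only A = -2 satisfies everything.
Hence u(x, y) = - 2 e^{x}.

Answer: u(x, y) = - 2 e^{x}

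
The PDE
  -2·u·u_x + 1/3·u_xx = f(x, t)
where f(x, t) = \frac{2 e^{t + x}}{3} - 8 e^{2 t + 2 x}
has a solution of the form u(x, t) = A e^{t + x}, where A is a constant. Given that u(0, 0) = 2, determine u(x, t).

Substitute the ansatz u = A e^{t + x} into the left-hand side.
Derivatives of the ansatz:
  u_x = A e^{t} e^{x}
  u_xx = A e^{t} e^{x}
Term by term:
  -2·u·u_x = - 2 A^{2} e^{2 t} e^{2 x}
  1/3·u_xx = \frac{A e^{t} e^{x}}{3}
So the left-hand side equals
  - 2 A^{2} e^{2 t} e^{2 x} + \frac{A e^{t} e^{x}}{3}
This must equal f(x, t) identically; expanded, f = - 8 e^{2 t} e^{2 x} + \frac{2 e^{t} e^{x}}{3}.
Matching coefficients of the independent functions:
  [e^{t} e^{x}]:  \frac{A}{3} = \frac{2}{3}
  [e^{2 t} e^{2 x}]:  - 2 A^{2} = -8
Solving: A = 2.
Check against the point condition:
  u(0, 0) = 2  ⟹  A = 2  ✓
Hence u(x, t) = 2 e^{t + x}.

Answer: u(x, t) = 2 e^{t + x}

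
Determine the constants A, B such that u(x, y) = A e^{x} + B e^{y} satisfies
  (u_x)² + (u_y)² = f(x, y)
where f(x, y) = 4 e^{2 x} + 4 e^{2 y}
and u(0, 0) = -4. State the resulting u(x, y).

Substitute the ansatz u = A e^{x} + B e^{y} into the left-hand side.
Derivatives of the ansatz:
  u_x = A e^{x}
  u_y = B e^{y}
Term by term:
  (u_x)² = A^{2} e^{2 x}
  (u_y)² = B^{2} e^{2 y}
So the left-hand side equals
  A^{2} e^{2 x} + B^{2} e^{2 y}
This must equal f(x, y) = 4 e^{2 x} + 4 e^{2 y} identically.
Matching coefficients of the independent functions:
  [e^{2 x}]:  A^{2} = 4
  [e^{2 y}]:  B^{2} = 4
These equations allow (A, B) = (-2, -2) or (-2, 2) or (2, -2) or (2, 2).
Impose the point condition(s):
  u(0, 0) = -4  ⟹  A + B = -4
Only A = -2, B = -2 satisfies everything.
Hence u(x, y) = - 2 e^{x} - 2 e^{y}.

Answer: u(x, y) = - 2 e^{x} - 2 e^{y}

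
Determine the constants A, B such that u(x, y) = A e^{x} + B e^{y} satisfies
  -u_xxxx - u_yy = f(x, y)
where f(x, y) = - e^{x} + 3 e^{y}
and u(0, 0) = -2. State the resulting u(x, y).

Substitute the ansatz u = A e^{x} + B e^{y} into the left-hand side.
Derivatives of the ansatz:
  u_xxxx = A e^{x}
  u_yy = B e^{y}
Term by term:
  -u_xxxx = - A e^{x}
  -u_yy = - B e^{y}
So the left-hand side equals
  - A e^{x} - B e^{y}
This must equal f(x, y) = - e^{x} + 3 e^{y} identically.
Matching coefficients of the independent functions:
  [e^{x}]:  - A = -1
  [e^{y}]:  - B = 3
Solving: A = 1, B = -3.
Check against the point condition:
  u(0, 0) = -2  ⟹  A + B = -2  ✓
Hence u(x, y) = e^{x} - 3 e^{y}.

Answer: u(x, y) = e^{x} - 3 e^{y}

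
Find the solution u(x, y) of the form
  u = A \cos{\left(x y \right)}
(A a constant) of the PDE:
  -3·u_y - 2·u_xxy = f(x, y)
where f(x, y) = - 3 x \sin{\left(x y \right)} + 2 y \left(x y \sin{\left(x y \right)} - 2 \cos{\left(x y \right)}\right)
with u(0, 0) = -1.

Substitute the ansatz u = A \cos{\left(x y \right)} into the left-hand side.
Derivatives of the ansatz:
  u_y = - A x \sin{\left(x y \right)}
  u_xxy = A x y^{2} \sin{\left(x y \right)} - 2 A y \cos{\left(x y \right)}
Term by term:
  -3·u_y = 3 A x \sin{\left(x y \right)}
  -2·u_xxy = - 2 A x y^{2} \sin{\left(x y \right)} + 4 A y \cos{\left(x y \right)}
So the left-hand side equals
  - 2 A x y^{2} \sin{\left(x y \right)} + 3 A x \sin{\left(x y \right)} + 4 A y \cos{\left(x y \right)}
This must equal f(x, y) = - 3 x \sin{\left(x y \right)} + 2 y \left(x y \sin{\left(x y \right)} - 2 \cos{\left(x y \right)}\right) identically.
Matching coefficients of the independent functions:
  [x \sin{\left(x y \right)}]:  3 A = -3
  [y \cos{\left(x y \right)}]:  4 A = -4
  [x y^{2} \sin{\left(x y \right)}]:  - 2 A = 2
Solving: A = -1.
Check against the point condition:
  u(0, 0) = -1  ⟹  A = -1  ✓
Hence u(x, y) = - \cos{\left(x y \right)}.

Answer: u(x, y) = - \cos{\left(x y \right)}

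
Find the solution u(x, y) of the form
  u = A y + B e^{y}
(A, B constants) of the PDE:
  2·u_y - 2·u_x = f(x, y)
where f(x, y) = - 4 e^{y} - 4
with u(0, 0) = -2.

Substitute the ansatz u = A y + B e^{y} into the left-hand side.
Derivatives of the ansatz:
  u_y = A + B e^{y}
  u_x = 0
Term by term:
  2·u_y = 2 A + 2 B e^{y}
  -2·u_x = 0
So the left-hand side equals
  2 A + 2 B e^{y}
This must equal f(x, y) = - 4 e^{y} - 4 identically.
Matching coefficients of the independent functions:
  [constant term]:  2 A = -4
  [e^{y}]:  2 B = -4
Solving: A = -2, B = -2.
Check against the point condition:
  u(0, 0) = -2  ⟹  B = -2  ✓
Hence u(x, y) = - 2 y - 2 e^{y}.

Answer: u(x, y) = - 2 y - 2 e^{y}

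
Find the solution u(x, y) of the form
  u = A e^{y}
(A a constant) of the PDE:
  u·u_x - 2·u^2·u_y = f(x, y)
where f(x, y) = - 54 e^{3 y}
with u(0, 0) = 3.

Substitute the ansatz u = A e^{y} into the left-hand side.
Derivatives of the ansatz:
  u_x = 0
  u_y = A e^{y}
Term by term:
  u·u_x = 0
  -2·u^2·u_y = - 2 A^{3} e^{3 y}
So the left-hand side equals
  - 2 A^{3} e^{3 y}
This must equal f(x, y) = - 54 e^{3 y} identically.
Matching coefficients of the independent functions:
  [e^{3 y}]:  - 2 A^{3} = -54
Solving: A = 3.
Check against the point condition:
  u(0, 0) = 3  ⟹  A = 3  ✓
Hence u(x, y) = 3 e^{y}.

Answer: u(x, y) = 3 e^{y}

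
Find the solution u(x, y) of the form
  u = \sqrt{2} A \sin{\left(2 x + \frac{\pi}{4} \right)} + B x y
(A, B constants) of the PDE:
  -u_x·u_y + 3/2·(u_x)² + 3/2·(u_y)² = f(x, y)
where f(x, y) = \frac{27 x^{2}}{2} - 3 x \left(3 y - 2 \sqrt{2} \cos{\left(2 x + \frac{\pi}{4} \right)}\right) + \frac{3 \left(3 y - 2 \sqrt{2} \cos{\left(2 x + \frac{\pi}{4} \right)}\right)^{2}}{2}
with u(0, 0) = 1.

Substitute the ansatz u = \sqrt{2} A \sin{\left(2 x + \frac{\pi}{4} \right)} + B x y into the left-hand side.
Derivatives of the ansatz:
  u_x = 2 \sqrt{2} A \cos{\left(2 x + \frac{\pi}{4} \right)} + B y
  u_y = B x
Term by term:
  -u_x·u_y = - 2 \sqrt{2} A B x \cos{\left(2 x + \frac{\pi}{4} \right)} - B^{2} x y
  3/2·(u_x)² = 12 A^{2} \cos^{2}{\left(2 x + \frac{\pi}{4} \right)} + 6 \sqrt{2} A B y \cos{\left(2 x + \frac{\pi}{4} \right)} + \frac{3 B^{2} y^{2}}{2}
  3/2·(u_y)² = \frac{3 B^{2} x^{2}}{2}
So the left-hand side equals
  12 A^{2} \cos^{2}{\left(2 x + \frac{\pi}{4} \right)} - 2 \sqrt{2} A B x \cos{\left(2 x + \frac{\pi}{4} \right)} + 6 \sqrt{2} A B y \cos{\left(2 x + \frac{\pi}{4} \right)} + \frac{3 B^{2} x^{2}}{2} - B^{2} x y + \frac{3 B^{2} y^{2}}{2}
This must equal f(x, y) identically; expanded, f = \frac{27 x^{2}}{2} - 9 x y + 6 \sqrt{2} x \cos{\left(2 x + \frac{\pi}{4} \right)} + \frac{27 y^{2}}{2} - 18 \sqrt{2} y \cos{\left(2 x + \frac{\pi}{4} \right)} + 12 \cos^{2}{\left(2 x + \frac{\pi}{4} \right)}.
Matching coefficients of the independent functions:
  [x^{2}, y^{2}]:  \frac{3 B^{2}}{2} = \frac{27}{2}
  [x y]:  - B^{2} = -9
  [\sqrt{2} x \cos{\left(2 x + \frac{\pi}{4} \right)}]:  - 2 A B = 6
  [\sqrt{2} y \cos{\left(2 x + \frac{\pi}{4} \right)}]:  6 A B = -18
  [\cos^{2}{\left(2 x + \frac{\pi}{4} \right)}]:  12 A^{2} = 12
These equations allow (A, B) = (-1, 3) or (1, -3).
Impose the point condition(s):
  u(0, 0) = 1  ⟹  A = 1
Only A = 1, B = -3 satisfies everything.
Hence u(x, y) = - 3 x y + \sqrt{2} \sin{\left(2 x + \frac{\pi}{4} \right)}.

Answer: u(x, y) = - 3 x y + \sqrt{2} \sin{\left(2 x + \frac{\pi}{4} \right)}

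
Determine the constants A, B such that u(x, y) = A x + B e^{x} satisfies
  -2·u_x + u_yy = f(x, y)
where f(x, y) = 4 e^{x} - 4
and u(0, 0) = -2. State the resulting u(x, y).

Substitute the ansatz u = A x + B e^{x} into the left-hand side.
Derivatives of the ansatz:
  u_x = A + B e^{x}
  u_yy = 0
Term by term:
  -2·u_x = - 2 A - 2 B e^{x}
  u_yy = 0
So the left-hand side equals
  - 2 A - 2 B e^{x}
This must equal f(x, y) = 4 e^{x} - 4 identically.
Matching coefficients of the independent functions:
  [constant term]:  - 2 A = -4
  [e^{x}]:  - 2 B = 4
Solving: A = 2, B = -2.
Check against the point condition:
  u(0, 0) = -2  ⟹  B = -2  ✓
Hence u(x, y) = 2 x - 2 e^{x}.

Answer: u(x, y) = 2 x - 2 e^{x}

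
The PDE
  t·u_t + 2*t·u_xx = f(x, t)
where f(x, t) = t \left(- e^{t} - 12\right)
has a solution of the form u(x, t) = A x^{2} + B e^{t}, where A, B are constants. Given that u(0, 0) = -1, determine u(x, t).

Answer: u(x, t) = - 3 x^{2} - e^{t}

Derivation:
Substitute the ansatz u = A x^{2} + B e^{t} into the left-hand side.
Derivatives of the ansatz:
  u_t = B e^{t}
  u_xx = 2 A
Term by term:
  t·u_t = B t e^{t}
  2*t·u_xx = 4 A t
So the left-hand side equals
  4 A t + B t e^{t}
This must equal f(x, t) = t \left(- e^{t} - 12\right) identically.
Matching coefficients of the independent functions:
  [t]:  4 A = -12
  [t e^{t}]:  B = -1
Solving: A = -3, B = -1.
Check against the point condition:
  u(0, 0) = -1  ⟹  B = -1  ✓
Hence u(x, t) = - 3 x^{2} - e^{t}.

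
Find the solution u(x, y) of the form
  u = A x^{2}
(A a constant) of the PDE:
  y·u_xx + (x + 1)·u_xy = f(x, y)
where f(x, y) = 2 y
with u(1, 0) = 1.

Answer: u(x, y) = x^{2}

Derivation:
Substitute the ansatz u = A x^{2} into the left-hand side.
Derivatives of the ansatz:
  u_xx = 2 A
  u_xy = 0
Term by term:
  y·u_xx = 2 A y
  (x + 1)·u_xy = 0
So the left-hand side equals
  2 A y
This must equal f(x, y) = 2 y identically.
Matching coefficients of the independent functions:
  [y]:  2 A = 2
Solving: A = 1.
Check against the point condition:
  u(1, 0) = 1  ⟹  A = 1  ✓
Hence u(x, y) = x^{2}.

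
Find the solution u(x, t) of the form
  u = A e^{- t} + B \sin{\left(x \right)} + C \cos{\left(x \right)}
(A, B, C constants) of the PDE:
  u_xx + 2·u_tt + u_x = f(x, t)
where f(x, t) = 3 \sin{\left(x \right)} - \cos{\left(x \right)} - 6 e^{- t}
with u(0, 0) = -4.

Substitute the ansatz u = A e^{- t} + B \sin{\left(x \right)} + C \cos{\left(x \right)} into the left-hand side.
Derivatives of the ansatz:
  u_xx = - B \sin{\left(x \right)} - C \cos{\left(x \right)}
  u_tt = A e^{- t}
  u_x = B \cos{\left(x \right)} - C \sin{\left(x \right)}
Term by term:
  u_xx = - B \sin{\left(x \right)} - C \cos{\left(x \right)}
  2·u_tt = 2 A e^{- t}
  u_x = B \cos{\left(x \right)} - C \sin{\left(x \right)}
So the left-hand side equals
  2 A e^{- t} - B \sin{\left(x \right)} + B \cos{\left(x \right)} - C \sin{\left(x \right)} - C \cos{\left(x \right)}
This must equal f(x, t) = 3 \sin{\left(x \right)} - \cos{\left(x \right)} - 6 e^{- t} identically.
Matching coefficients of the independent functions:
  [e^{- t}]:  2 A = -6
  [\sin{\left(x \right)}]:  - B - C = 3
  [\cos{\left(x \right)}]:  B - C = -1
Solving: A = -3, B = -2, C = -1.
Check against the point condition:
  u(0, 0) = -4  ⟹  A + C = -4  ✓
Hence u(x, t) = - 2 \sin{\left(x \right)} - \cos{\left(x \right)} - 3 e^{- t}.

Answer: u(x, t) = - 2 \sin{\left(x \right)} - \cos{\left(x \right)} - 3 e^{- t}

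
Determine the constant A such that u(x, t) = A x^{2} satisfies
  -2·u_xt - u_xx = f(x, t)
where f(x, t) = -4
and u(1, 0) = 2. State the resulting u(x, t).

Substitute the ansatz u = A x^{2} into the left-hand side.
Derivatives of the ansatz:
  u_xt = 0
  u_xx = 2 A
Term by term:
  -2·u_xt = 0
  -u_xx = - 2 A
So the left-hand side equals
  - 2 A
This must equal f(x, t) = -4 identically.
Matching coefficients of the independent functions:
  [constant term]:  - 2 A = -4
Solving: A = 2.
Check against the point condition:
  u(1, 0) = 2  ⟹  A = 2  ✓
Hence u(x, t) = 2 x^{2}.

Answer: u(x, t) = 2 x^{2}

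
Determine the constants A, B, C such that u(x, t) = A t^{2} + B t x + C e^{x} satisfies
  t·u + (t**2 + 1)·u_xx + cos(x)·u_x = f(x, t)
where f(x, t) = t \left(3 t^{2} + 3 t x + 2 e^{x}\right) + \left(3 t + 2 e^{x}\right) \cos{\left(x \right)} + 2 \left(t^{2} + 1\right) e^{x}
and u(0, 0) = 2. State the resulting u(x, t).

Substitute the ansatz u = A t^{2} + B t x + C e^{x} into the left-hand side.
Derivatives of the ansatz:
  u_xx = C e^{x}
  u_x = B t + C e^{x}
Term by term:
  t·u = A t^{3} + B t^{2} x + C t e^{x}
  (t**2 + 1)·u_xx = C t^{2} e^{x} + C e^{x}
  cos(x)·u_x = B t \cos{\left(x \right)} + C e^{x} \cos{\left(x \right)}
So the left-hand side equals
  A t^{3} + B t^{2} x + B t \cos{\left(x \right)} + C t^{2} e^{x} + C t e^{x} + C e^{x} \cos{\left(x \right)} + C e^{x}
This must equal f(x, t) identically; expanded, f = 3 t^{3} + 3 t^{2} x + 2 t^{2} e^{x} + 2 t e^{x} + 3 t \cos{\left(x \right)} + 2 e^{x} \cos{\left(x \right)} + 2 e^{x}.
Matching coefficients of the independent functions:
  [t^{3}]:  A = 3
  [t e^{x}, t^{2} e^{x}, e^{x} \cos{\left(x \right)}, e^{x}]:  C = 2
  [t \cos{\left(x \right)}, t^{2} x]:  B = 3
Solving: A = 3, B = 3, C = 2.
Check against the point condition:
  u(0, 0) = 2  ⟹  C = 2  ✓
Hence u(x, t) = 3 t^{2} + 3 t x + 2 e^{x}.

Answer: u(x, t) = 3 t^{2} + 3 t x + 2 e^{x}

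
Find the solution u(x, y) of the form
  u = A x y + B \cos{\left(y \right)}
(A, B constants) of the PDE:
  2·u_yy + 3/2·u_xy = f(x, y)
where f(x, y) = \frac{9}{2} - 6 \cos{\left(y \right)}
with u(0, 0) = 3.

Substitute the ansatz u = A x y + B \cos{\left(y \right)} into the left-hand side.
Derivatives of the ansatz:
  u_yy = - B \cos{\left(y \right)}
  u_xy = A
Term by term:
  2·u_yy = - 2 B \cos{\left(y \right)}
  3/2·u_xy = \frac{3 A}{2}
So the left-hand side equals
  \frac{3 A}{2} - 2 B \cos{\left(y \right)}
This must equal f(x, y) = \frac{9}{2} - 6 \cos{\left(y \right)} identically.
Matching coefficients of the independent functions:
  [constant term]:  \frac{3 A}{2} = \frac{9}{2}
  [\cos{\left(y \right)}]:  - 2 B = -6
Solving: A = 3, B = 3.
Check against the point condition:
  u(0, 0) = 3  ⟹  B = 3  ✓
Hence u(x, y) = 3 x y + 3 \cos{\left(y \right)}.

Answer: u(x, y) = 3 x y + 3 \cos{\left(y \right)}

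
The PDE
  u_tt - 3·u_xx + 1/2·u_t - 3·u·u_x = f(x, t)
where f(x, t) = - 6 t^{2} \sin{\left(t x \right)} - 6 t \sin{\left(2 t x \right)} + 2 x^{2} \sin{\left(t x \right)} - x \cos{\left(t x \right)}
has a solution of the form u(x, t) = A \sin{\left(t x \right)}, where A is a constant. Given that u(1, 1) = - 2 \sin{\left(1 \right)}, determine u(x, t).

Answer: u(x, t) = - 2 \sin{\left(t x \right)}

Derivation:
Substitute the ansatz u = A \sin{\left(t x \right)} into the left-hand side.
Derivatives of the ansatz:
  u_tt = - A x^{2} \sin{\left(t x \right)}
  u_xx = - A t^{2} \sin{\left(t x \right)}
  u_t = A x \cos{\left(t x \right)}
  u_x = A t \cos{\left(t x \right)}
Term by term:
  u_tt = - A x^{2} \sin{\left(t x \right)}
  -3·u_xx = 3 A t^{2} \sin{\left(t x \right)}
  1/2·u_t = \frac{A x \cos{\left(t x \right)}}{2}
  -3·u·u_x = - 3 A^{2} t \sin{\left(t x \right)} \cos{\left(t x \right)}
So the left-hand side equals
  - 3 A^{2} t \sin{\left(t x \right)} \cos{\left(t x \right)} + 3 A t^{2} \sin{\left(t x \right)} - A x^{2} \sin{\left(t x \right)} + \frac{A x \cos{\left(t x \right)}}{2}
This must equal f(x, t) identically; expanded, f = - 6 t^{2} \sin{\left(t x \right)} - 12 t \sin{\left(t x \right)} \cos{\left(t x \right)} + 2 x^{2} \sin{\left(t x \right)} - x \cos{\left(t x \right)}.
Matching coefficients of the independent functions:
  [t^{2} \sin{\left(t x \right)}]:  3 A = -6
  [x \cos{\left(t x \right)}]:  \frac{A}{2} = -1
  [x^{2} \sin{\left(t x \right)}]:  - A = 2
  [t \sin{\left(t x \right)} \cos{\left(t x \right)}]:  - 3 A^{2} = -12
Solving: A = -2.
Check against the point condition:
  u(1, 1) = - 2 \sin{\left(1 \right)}  ⟹  A \sin{\left(1 \right)} = - 2 \sin{\left(1 \right)}  ✓
Hence u(x, t) = - 2 \sin{\left(t x \right)}.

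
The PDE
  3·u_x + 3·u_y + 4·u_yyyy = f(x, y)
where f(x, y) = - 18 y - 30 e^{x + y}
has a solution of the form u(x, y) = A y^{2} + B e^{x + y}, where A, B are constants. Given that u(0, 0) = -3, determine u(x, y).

Substitute the ansatz u = A y^{2} + B e^{x + y} into the left-hand side.
Derivatives of the ansatz:
  u_x = B e^{x} e^{y}
  u_y = 2 A y + B e^{x} e^{y}
  u_yyyy = B e^{x} e^{y}
Term by term:
  3·u_x = 3 B e^{x} e^{y}
  3·u_y = 6 A y + 3 B e^{x} e^{y}
  4·u_yyyy = 4 B e^{x} e^{y}
So the left-hand side equals
  6 A y + 10 B e^{x} e^{y}
This must equal f(x, y) identically; expanded, f = - 18 y - 30 e^{x} e^{y}.
Matching coefficients of the independent functions:
  [y]:  6 A = -18
  [e^{x} e^{y}]:  10 B = -30
Solving: A = -3, B = -3.
Check against the point condition:
  u(0, 0) = -3  ⟹  B = -3  ✓
Hence u(x, y) = - 3 y^{2} - 3 e^{x + y}.

Answer: u(x, y) = - 3 y^{2} - 3 e^{x + y}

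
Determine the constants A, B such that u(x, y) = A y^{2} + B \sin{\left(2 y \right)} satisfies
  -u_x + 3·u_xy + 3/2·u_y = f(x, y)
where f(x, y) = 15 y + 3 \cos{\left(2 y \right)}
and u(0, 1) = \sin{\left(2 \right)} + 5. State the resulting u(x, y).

Substitute the ansatz u = A y^{2} + B \sin{\left(2 y \right)} into the left-hand side.
Derivatives of the ansatz:
  u_x = 0
  u_xy = 0
  u_y = 2 A y + 2 B \cos{\left(2 y \right)}
Term by term:
  -u_x = 0
  3·u_xy = 0
  3/2·u_y = 3 A y + 3 B \cos{\left(2 y \right)}
So the left-hand side equals
  3 A y + 3 B \cos{\left(2 y \right)}
This must equal f(x, y) = 15 y + 3 \cos{\left(2 y \right)} identically.
Matching coefficients of the independent functions:
  [y]:  3 A = 15
  [\cos{\left(2 y \right)}]:  3 B = 3
Solving: A = 5, B = 1.
Check against the point condition:
  u(0, 1) = \sin{\left(2 \right)} + 5  ⟹  A + B \sin{\left(2 \right)} = \sin{\left(2 \right)} + 5  ✓
Hence u(x, y) = 5 y^{2} + \sin{\left(2 y \right)}.

Answer: u(x, y) = 5 y^{2} + \sin{\left(2 y \right)}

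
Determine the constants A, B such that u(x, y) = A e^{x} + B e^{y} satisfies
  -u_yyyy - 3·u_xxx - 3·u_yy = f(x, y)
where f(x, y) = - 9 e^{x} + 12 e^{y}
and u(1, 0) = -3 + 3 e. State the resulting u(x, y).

Substitute the ansatz u = A e^{x} + B e^{y} into the left-hand side.
Derivatives of the ansatz:
  u_yyyy = B e^{y}
  u_xxx = A e^{x}
  u_yy = B e^{y}
Term by term:
  -u_yyyy = - B e^{y}
  -3·u_xxx = - 3 A e^{x}
  -3·u_yy = - 3 B e^{y}
So the left-hand side equals
  - 3 A e^{x} - 4 B e^{y}
This must equal f(x, y) = - 9 e^{x} + 12 e^{y} identically.
Matching coefficients of the independent functions:
  [e^{x}]:  - 3 A = -9
  [e^{y}]:  - 4 B = 12
Solving: A = 3, B = -3.
Check against the point condition:
  u(1, 0) = -3 + 3 e  ⟹  e A + B = -3 + 3 e  ✓
Hence u(x, y) = 3 e^{x} - 3 e^{y}.

Answer: u(x, y) = 3 e^{x} - 3 e^{y}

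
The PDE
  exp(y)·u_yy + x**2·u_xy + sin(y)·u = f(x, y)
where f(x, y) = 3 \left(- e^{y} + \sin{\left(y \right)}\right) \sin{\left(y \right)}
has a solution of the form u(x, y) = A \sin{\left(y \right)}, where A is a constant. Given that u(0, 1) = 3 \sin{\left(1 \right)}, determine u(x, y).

Substitute the ansatz u = A \sin{\left(y \right)} into the left-hand side.
Derivatives of the ansatz:
  u_yy = - A \sin{\left(y \right)}
  u_xy = 0
Term by term:
  exp(y)·u_yy = - A e^{y} \sin{\left(y \right)}
  x**2·u_xy = 0
  sin(y)·u = A \sin^{2}{\left(y \right)}
So the left-hand side equals
  - A e^{y} \sin{\left(y \right)} + A \sin^{2}{\left(y \right)}
This must equal f(x, y) identically; expanded, f = - 3 e^{y} \sin{\left(y \right)} + 3 \sin^{2}{\left(y \right)}.
Matching coefficients of the independent functions:
  [e^{y} \sin{\left(y \right)}]:  - A = -3
  [\sin^{2}{\left(y \right)}]:  A = 3
Solving: A = 3.
Check against the point condition:
  u(0, 1) = 3 \sin{\left(1 \right)}  ⟹  A \sin{\left(1 \right)} = 3 \sin{\left(1 \right)}  ✓
Hence u(x, y) = 3 \sin{\left(y \right)}.

Answer: u(x, y) = 3 \sin{\left(y \right)}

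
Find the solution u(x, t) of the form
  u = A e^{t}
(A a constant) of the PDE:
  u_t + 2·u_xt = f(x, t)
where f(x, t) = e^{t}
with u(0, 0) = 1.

Answer: u(x, t) = e^{t}

Derivation:
Substitute the ansatz u = A e^{t} into the left-hand side.
Derivatives of the ansatz:
  u_t = A e^{t}
  u_xt = 0
Term by term:
  u_t = A e^{t}
  2·u_xt = 0
So the left-hand side equals
  A e^{t}
This must equal f(x, t) = e^{t} identically.
Matching coefficients of the independent functions:
  [e^{t}]:  A = 1
Solving: A = 1.
Check against the point condition:
  u(0, 0) = 1  ⟹  A = 1  ✓
Hence u(x, t) = e^{t}.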